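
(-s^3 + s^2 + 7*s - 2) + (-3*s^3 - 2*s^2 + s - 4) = -4*s^3 - s^2 + 8*s - 6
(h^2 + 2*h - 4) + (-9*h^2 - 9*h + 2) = -8*h^2 - 7*h - 2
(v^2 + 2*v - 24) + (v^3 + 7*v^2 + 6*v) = v^3 + 8*v^2 + 8*v - 24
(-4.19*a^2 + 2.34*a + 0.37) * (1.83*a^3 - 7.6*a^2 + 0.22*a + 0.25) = -7.6677*a^5 + 36.1262*a^4 - 18.0287*a^3 - 3.3447*a^2 + 0.6664*a + 0.0925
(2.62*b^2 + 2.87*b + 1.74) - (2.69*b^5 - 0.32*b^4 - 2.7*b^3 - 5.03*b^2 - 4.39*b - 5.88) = -2.69*b^5 + 0.32*b^4 + 2.7*b^3 + 7.65*b^2 + 7.26*b + 7.62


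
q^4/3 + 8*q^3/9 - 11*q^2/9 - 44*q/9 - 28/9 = (q/3 + 1/3)*(q - 7/3)*(q + 2)^2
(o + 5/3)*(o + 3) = o^2 + 14*o/3 + 5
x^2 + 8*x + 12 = (x + 2)*(x + 6)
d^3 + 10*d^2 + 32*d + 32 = (d + 2)*(d + 4)^2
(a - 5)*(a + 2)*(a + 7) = a^3 + 4*a^2 - 31*a - 70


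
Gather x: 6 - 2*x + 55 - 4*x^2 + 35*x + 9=-4*x^2 + 33*x + 70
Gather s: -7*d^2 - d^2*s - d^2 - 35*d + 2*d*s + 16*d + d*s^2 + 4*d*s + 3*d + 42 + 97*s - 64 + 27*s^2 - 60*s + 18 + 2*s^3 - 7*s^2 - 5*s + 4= -8*d^2 - 16*d + 2*s^3 + s^2*(d + 20) + s*(-d^2 + 6*d + 32)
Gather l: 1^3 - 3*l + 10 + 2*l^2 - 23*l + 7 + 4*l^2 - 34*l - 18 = 6*l^2 - 60*l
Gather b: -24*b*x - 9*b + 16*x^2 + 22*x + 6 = b*(-24*x - 9) + 16*x^2 + 22*x + 6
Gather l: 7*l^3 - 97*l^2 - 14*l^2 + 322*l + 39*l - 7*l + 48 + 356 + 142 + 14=7*l^3 - 111*l^2 + 354*l + 560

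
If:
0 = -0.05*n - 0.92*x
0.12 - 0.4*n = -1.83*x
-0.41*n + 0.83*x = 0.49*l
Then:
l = -0.22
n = 0.24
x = -0.01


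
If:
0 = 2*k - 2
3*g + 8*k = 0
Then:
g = -8/3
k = 1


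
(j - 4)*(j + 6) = j^2 + 2*j - 24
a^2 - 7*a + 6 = (a - 6)*(a - 1)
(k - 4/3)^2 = k^2 - 8*k/3 + 16/9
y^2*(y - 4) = y^3 - 4*y^2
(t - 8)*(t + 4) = t^2 - 4*t - 32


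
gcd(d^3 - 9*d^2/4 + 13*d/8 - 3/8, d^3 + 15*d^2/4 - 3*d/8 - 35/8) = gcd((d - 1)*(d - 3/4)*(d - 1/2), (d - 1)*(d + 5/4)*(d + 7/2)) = d - 1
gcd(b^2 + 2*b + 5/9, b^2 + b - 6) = 1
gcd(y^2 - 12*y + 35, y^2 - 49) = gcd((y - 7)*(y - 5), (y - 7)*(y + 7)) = y - 7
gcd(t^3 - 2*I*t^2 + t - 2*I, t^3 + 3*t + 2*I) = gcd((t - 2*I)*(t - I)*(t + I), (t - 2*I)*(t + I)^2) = t^2 - I*t + 2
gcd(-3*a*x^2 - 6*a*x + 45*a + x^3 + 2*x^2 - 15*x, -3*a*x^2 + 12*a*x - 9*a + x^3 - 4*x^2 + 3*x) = -3*a*x + 9*a + x^2 - 3*x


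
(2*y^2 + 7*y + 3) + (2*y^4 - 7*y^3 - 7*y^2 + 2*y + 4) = 2*y^4 - 7*y^3 - 5*y^2 + 9*y + 7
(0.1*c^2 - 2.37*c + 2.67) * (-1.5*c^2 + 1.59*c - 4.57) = -0.15*c^4 + 3.714*c^3 - 8.2303*c^2 + 15.0762*c - 12.2019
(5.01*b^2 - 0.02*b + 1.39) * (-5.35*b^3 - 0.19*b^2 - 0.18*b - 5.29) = -26.8035*b^5 - 0.8449*b^4 - 8.3345*b^3 - 26.7634*b^2 - 0.1444*b - 7.3531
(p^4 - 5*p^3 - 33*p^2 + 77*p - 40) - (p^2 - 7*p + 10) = p^4 - 5*p^3 - 34*p^2 + 84*p - 50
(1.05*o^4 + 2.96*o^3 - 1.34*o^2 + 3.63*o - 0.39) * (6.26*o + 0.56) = 6.573*o^5 + 19.1176*o^4 - 6.7308*o^3 + 21.9734*o^2 - 0.4086*o - 0.2184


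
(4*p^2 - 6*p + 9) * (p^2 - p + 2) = 4*p^4 - 10*p^3 + 23*p^2 - 21*p + 18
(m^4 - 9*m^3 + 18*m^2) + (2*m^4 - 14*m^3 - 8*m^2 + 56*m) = 3*m^4 - 23*m^3 + 10*m^2 + 56*m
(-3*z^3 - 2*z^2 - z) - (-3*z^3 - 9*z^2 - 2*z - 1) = 7*z^2 + z + 1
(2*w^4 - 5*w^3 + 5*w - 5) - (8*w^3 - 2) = 2*w^4 - 13*w^3 + 5*w - 3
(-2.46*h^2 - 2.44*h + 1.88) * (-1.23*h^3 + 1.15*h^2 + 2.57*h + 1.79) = 3.0258*h^5 + 0.1722*h^4 - 11.4406*h^3 - 8.5122*h^2 + 0.463999999999999*h + 3.3652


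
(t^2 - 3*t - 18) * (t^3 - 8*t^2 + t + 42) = t^5 - 11*t^4 + 7*t^3 + 183*t^2 - 144*t - 756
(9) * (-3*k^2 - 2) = -27*k^2 - 18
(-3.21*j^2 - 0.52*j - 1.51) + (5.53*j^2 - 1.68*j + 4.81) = 2.32*j^2 - 2.2*j + 3.3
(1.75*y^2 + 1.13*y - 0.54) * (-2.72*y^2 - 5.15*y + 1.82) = -4.76*y^4 - 12.0861*y^3 - 1.1657*y^2 + 4.8376*y - 0.9828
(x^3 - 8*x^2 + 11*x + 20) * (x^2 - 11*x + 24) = x^5 - 19*x^4 + 123*x^3 - 293*x^2 + 44*x + 480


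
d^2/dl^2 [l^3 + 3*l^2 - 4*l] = 6*l + 6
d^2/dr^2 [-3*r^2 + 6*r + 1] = -6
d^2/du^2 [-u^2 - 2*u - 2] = -2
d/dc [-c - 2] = -1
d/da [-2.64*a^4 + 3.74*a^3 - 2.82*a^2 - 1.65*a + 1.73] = -10.56*a^3 + 11.22*a^2 - 5.64*a - 1.65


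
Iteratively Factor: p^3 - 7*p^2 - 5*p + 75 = (p - 5)*(p^2 - 2*p - 15) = (p - 5)*(p + 3)*(p - 5)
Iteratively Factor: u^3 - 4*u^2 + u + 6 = (u - 3)*(u^2 - u - 2) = (u - 3)*(u - 2)*(u + 1)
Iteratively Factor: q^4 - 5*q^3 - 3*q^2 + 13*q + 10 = (q - 2)*(q^3 - 3*q^2 - 9*q - 5) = (q - 2)*(q + 1)*(q^2 - 4*q - 5) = (q - 2)*(q + 1)^2*(q - 5)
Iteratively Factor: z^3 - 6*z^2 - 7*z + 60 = (z + 3)*(z^2 - 9*z + 20) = (z - 4)*(z + 3)*(z - 5)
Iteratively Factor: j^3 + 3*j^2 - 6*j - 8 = (j - 2)*(j^2 + 5*j + 4) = (j - 2)*(j + 1)*(j + 4)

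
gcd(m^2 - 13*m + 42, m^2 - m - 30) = m - 6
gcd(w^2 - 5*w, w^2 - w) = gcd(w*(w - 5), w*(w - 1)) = w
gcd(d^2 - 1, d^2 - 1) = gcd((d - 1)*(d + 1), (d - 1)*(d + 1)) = d^2 - 1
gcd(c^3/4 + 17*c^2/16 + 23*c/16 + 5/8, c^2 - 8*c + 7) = 1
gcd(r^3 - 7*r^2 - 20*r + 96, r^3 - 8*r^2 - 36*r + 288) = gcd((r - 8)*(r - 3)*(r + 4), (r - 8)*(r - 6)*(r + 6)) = r - 8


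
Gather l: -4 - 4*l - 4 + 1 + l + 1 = -3*l - 6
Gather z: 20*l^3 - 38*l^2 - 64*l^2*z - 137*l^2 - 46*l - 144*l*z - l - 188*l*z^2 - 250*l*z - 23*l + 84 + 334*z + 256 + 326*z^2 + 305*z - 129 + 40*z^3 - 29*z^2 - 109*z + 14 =20*l^3 - 175*l^2 - 70*l + 40*z^3 + z^2*(297 - 188*l) + z*(-64*l^2 - 394*l + 530) + 225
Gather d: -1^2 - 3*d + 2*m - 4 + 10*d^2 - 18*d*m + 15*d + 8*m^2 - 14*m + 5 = 10*d^2 + d*(12 - 18*m) + 8*m^2 - 12*m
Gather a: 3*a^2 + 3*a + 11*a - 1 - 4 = 3*a^2 + 14*a - 5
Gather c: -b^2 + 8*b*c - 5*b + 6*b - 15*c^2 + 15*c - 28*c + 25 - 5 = -b^2 + b - 15*c^2 + c*(8*b - 13) + 20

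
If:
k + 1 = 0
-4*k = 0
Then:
No Solution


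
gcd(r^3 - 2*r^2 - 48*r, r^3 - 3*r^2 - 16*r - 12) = 1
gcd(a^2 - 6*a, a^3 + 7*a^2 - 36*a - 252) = a - 6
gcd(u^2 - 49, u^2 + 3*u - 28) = u + 7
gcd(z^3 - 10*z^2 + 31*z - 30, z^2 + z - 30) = z - 5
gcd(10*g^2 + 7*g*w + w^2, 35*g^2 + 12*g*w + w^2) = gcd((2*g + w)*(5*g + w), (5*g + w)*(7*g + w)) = 5*g + w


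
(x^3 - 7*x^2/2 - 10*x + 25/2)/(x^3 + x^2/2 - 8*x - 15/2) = (x^2 - 6*x + 5)/(x^2 - 2*x - 3)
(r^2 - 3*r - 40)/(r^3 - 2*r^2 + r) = (r^2 - 3*r - 40)/(r*(r^2 - 2*r + 1))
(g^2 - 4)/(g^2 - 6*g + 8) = (g + 2)/(g - 4)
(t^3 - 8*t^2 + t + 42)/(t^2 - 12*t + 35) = (t^2 - t - 6)/(t - 5)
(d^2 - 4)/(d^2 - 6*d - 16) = (d - 2)/(d - 8)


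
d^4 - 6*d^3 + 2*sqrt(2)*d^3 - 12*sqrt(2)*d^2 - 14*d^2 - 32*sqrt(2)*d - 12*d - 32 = (d - 8)*(d + 2)*(d + sqrt(2))^2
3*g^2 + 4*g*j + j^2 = (g + j)*(3*g + j)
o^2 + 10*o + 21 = (o + 3)*(o + 7)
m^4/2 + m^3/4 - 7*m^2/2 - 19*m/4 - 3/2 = (m/2 + 1/2)*(m - 3)*(m + 1/2)*(m + 2)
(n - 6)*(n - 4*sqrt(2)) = n^2 - 6*n - 4*sqrt(2)*n + 24*sqrt(2)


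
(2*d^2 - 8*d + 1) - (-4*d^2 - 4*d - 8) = 6*d^2 - 4*d + 9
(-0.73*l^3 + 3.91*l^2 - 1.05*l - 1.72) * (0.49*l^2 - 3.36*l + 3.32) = -0.3577*l^5 + 4.3687*l^4 - 16.0757*l^3 + 15.6664*l^2 + 2.2932*l - 5.7104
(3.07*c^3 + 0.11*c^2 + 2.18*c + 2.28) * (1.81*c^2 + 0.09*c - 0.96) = 5.5567*c^5 + 0.4754*c^4 + 1.0085*c^3 + 4.2174*c^2 - 1.8876*c - 2.1888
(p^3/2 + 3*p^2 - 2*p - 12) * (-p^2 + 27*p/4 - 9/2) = -p^5/2 + 3*p^4/8 + 20*p^3 - 15*p^2 - 72*p + 54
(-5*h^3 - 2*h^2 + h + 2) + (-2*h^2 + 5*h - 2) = -5*h^3 - 4*h^2 + 6*h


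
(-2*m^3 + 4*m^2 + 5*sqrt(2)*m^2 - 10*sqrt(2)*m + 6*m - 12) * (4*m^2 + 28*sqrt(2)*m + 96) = -8*m^5 - 36*sqrt(2)*m^4 + 16*m^4 + 72*sqrt(2)*m^3 + 112*m^3 - 224*m^2 + 648*sqrt(2)*m^2 - 1296*sqrt(2)*m + 576*m - 1152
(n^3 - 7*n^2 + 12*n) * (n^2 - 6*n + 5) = n^5 - 13*n^4 + 59*n^3 - 107*n^2 + 60*n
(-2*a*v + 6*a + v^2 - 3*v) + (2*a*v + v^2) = 6*a + 2*v^2 - 3*v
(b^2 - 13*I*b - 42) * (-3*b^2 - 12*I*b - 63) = -3*b^4 + 27*I*b^3 - 93*b^2 + 1323*I*b + 2646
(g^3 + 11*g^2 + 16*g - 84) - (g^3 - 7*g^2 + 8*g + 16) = 18*g^2 + 8*g - 100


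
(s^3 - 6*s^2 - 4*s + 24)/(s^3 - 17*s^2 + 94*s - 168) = (s^2 - 4)/(s^2 - 11*s + 28)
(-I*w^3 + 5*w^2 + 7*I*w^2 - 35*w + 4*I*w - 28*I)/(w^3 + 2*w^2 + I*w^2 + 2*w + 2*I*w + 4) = (-I*w^3 + w^2*(5 + 7*I) + w*(-35 + 4*I) - 28*I)/(w^3 + w^2*(2 + I) + 2*w*(1 + I) + 4)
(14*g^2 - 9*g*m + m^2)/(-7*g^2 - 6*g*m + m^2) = (-2*g + m)/(g + m)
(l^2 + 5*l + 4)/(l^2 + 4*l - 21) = (l^2 + 5*l + 4)/(l^2 + 4*l - 21)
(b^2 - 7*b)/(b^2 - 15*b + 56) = b/(b - 8)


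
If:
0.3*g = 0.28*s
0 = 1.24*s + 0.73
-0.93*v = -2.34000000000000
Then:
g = -0.55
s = -0.59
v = 2.52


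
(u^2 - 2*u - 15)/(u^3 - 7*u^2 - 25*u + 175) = (u + 3)/(u^2 - 2*u - 35)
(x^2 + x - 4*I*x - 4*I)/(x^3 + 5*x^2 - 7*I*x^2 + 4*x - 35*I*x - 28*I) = (x - 4*I)/(x^2 + x*(4 - 7*I) - 28*I)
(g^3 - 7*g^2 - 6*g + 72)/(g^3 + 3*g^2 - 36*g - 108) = (g - 4)/(g + 6)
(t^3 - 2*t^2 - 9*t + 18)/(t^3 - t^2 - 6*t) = (t^2 + t - 6)/(t*(t + 2))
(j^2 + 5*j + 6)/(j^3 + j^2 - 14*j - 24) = 1/(j - 4)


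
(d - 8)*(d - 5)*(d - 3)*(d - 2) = d^4 - 18*d^3 + 111*d^2 - 278*d + 240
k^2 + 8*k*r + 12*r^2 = (k + 2*r)*(k + 6*r)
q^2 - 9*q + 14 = (q - 7)*(q - 2)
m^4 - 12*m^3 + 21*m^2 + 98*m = m*(m - 7)^2*(m + 2)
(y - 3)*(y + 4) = y^2 + y - 12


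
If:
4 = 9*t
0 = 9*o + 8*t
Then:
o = -32/81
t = 4/9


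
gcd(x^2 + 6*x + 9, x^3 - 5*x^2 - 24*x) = x + 3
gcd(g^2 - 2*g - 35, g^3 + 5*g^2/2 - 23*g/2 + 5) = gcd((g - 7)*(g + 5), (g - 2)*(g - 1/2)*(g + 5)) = g + 5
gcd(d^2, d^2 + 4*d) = d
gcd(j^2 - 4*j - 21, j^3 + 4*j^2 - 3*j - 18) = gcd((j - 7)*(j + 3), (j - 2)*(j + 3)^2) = j + 3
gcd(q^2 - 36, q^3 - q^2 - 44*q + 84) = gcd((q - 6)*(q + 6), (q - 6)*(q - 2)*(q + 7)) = q - 6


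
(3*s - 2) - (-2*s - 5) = 5*s + 3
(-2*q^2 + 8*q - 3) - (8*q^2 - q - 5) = -10*q^2 + 9*q + 2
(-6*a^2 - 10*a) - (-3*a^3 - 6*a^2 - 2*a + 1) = 3*a^3 - 8*a - 1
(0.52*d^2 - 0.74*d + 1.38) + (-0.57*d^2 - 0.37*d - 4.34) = -0.0499999999999999*d^2 - 1.11*d - 2.96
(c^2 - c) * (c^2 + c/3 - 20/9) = c^4 - 2*c^3/3 - 23*c^2/9 + 20*c/9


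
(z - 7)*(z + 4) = z^2 - 3*z - 28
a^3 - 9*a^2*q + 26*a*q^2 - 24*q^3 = (a - 4*q)*(a - 3*q)*(a - 2*q)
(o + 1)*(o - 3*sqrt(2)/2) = o^2 - 3*sqrt(2)*o/2 + o - 3*sqrt(2)/2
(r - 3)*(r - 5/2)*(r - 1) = r^3 - 13*r^2/2 + 13*r - 15/2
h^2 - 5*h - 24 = (h - 8)*(h + 3)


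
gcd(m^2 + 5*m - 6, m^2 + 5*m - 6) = m^2 + 5*m - 6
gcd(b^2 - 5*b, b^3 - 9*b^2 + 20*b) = b^2 - 5*b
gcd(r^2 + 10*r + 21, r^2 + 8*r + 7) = r + 7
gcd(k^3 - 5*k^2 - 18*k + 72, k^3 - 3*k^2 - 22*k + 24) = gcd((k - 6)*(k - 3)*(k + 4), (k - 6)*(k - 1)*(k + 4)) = k^2 - 2*k - 24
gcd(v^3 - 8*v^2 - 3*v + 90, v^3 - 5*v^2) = v - 5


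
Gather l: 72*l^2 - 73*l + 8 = 72*l^2 - 73*l + 8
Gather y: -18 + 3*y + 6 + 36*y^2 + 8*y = 36*y^2 + 11*y - 12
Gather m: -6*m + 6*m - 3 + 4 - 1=0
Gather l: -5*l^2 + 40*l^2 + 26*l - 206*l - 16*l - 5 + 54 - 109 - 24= 35*l^2 - 196*l - 84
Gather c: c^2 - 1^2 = c^2 - 1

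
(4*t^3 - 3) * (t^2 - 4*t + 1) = 4*t^5 - 16*t^4 + 4*t^3 - 3*t^2 + 12*t - 3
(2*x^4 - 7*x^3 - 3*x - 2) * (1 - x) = -2*x^5 + 9*x^4 - 7*x^3 + 3*x^2 - x - 2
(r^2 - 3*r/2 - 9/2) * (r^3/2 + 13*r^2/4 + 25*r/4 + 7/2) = r^5/2 + 5*r^4/2 - 7*r^3/8 - 41*r^2/2 - 267*r/8 - 63/4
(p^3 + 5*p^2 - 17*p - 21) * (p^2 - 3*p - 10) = p^5 + 2*p^4 - 42*p^3 - 20*p^2 + 233*p + 210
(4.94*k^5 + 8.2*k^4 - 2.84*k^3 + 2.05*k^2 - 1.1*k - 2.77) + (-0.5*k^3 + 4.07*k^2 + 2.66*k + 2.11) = 4.94*k^5 + 8.2*k^4 - 3.34*k^3 + 6.12*k^2 + 1.56*k - 0.66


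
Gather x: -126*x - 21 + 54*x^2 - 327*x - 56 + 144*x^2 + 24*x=198*x^2 - 429*x - 77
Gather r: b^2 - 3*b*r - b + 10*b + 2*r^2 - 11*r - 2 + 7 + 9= b^2 + 9*b + 2*r^2 + r*(-3*b - 11) + 14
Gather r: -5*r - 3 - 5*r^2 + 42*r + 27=-5*r^2 + 37*r + 24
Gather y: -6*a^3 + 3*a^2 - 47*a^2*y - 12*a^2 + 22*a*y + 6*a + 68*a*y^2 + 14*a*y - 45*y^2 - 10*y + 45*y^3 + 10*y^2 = -6*a^3 - 9*a^2 + 6*a + 45*y^3 + y^2*(68*a - 35) + y*(-47*a^2 + 36*a - 10)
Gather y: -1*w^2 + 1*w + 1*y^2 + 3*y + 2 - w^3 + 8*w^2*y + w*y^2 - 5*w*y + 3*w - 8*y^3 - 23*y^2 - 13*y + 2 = -w^3 - w^2 + 4*w - 8*y^3 + y^2*(w - 22) + y*(8*w^2 - 5*w - 10) + 4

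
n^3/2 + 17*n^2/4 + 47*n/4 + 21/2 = (n/2 + 1)*(n + 3)*(n + 7/2)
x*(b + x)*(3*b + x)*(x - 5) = 3*b^2*x^2 - 15*b^2*x + 4*b*x^3 - 20*b*x^2 + x^4 - 5*x^3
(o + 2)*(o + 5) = o^2 + 7*o + 10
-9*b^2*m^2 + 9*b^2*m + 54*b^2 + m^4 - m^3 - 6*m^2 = (-3*b + m)*(3*b + m)*(m - 3)*(m + 2)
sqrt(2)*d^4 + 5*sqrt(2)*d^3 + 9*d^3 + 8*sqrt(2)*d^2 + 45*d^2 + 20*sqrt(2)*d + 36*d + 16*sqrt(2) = (d + 1)*(d + 4)*(d + 4*sqrt(2))*(sqrt(2)*d + 1)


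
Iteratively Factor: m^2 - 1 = (m - 1)*(m + 1)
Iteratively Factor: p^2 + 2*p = (p + 2)*(p)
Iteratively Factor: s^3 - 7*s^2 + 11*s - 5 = (s - 1)*(s^2 - 6*s + 5) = (s - 5)*(s - 1)*(s - 1)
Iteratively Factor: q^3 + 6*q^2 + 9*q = (q)*(q^2 + 6*q + 9) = q*(q + 3)*(q + 3)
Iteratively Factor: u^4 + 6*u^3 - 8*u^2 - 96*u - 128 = (u - 4)*(u^3 + 10*u^2 + 32*u + 32) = (u - 4)*(u + 2)*(u^2 + 8*u + 16) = (u - 4)*(u + 2)*(u + 4)*(u + 4)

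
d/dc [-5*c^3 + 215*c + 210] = 215 - 15*c^2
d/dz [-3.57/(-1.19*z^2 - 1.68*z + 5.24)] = (-8.4966*z - 5.9976)/(1.19*z^2 + 1.68*z - 5.24)^2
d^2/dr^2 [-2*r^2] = -4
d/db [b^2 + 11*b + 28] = 2*b + 11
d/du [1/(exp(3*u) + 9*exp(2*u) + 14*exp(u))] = (-3*exp(2*u) - 18*exp(u) - 14)*exp(-u)/(exp(2*u) + 9*exp(u) + 14)^2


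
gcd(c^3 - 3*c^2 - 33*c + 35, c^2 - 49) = c - 7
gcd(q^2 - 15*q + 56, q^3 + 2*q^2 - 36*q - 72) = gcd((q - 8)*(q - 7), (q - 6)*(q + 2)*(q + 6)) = 1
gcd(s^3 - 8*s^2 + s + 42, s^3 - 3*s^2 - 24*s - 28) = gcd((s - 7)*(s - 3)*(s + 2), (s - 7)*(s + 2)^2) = s^2 - 5*s - 14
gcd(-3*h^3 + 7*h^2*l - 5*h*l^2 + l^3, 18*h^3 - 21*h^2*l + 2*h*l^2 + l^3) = 3*h^2 - 4*h*l + l^2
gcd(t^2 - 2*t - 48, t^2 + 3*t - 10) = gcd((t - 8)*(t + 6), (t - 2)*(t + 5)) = 1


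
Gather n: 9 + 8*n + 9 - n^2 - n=-n^2 + 7*n + 18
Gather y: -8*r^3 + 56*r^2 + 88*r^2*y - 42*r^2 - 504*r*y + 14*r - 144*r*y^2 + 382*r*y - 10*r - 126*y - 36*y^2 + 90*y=-8*r^3 + 14*r^2 + 4*r + y^2*(-144*r - 36) + y*(88*r^2 - 122*r - 36)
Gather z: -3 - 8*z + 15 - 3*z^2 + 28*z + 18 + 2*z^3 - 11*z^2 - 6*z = 2*z^3 - 14*z^2 + 14*z + 30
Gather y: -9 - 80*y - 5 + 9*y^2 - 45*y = 9*y^2 - 125*y - 14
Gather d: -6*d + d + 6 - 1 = 5 - 5*d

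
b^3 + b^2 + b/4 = b*(b + 1/2)^2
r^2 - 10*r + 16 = (r - 8)*(r - 2)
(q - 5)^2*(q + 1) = q^3 - 9*q^2 + 15*q + 25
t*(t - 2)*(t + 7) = t^3 + 5*t^2 - 14*t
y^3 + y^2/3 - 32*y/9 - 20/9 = (y - 2)*(y + 2/3)*(y + 5/3)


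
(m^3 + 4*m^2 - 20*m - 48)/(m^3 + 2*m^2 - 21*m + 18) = (m^2 - 2*m - 8)/(m^2 - 4*m + 3)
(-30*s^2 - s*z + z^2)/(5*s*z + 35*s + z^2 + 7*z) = (-6*s + z)/(z + 7)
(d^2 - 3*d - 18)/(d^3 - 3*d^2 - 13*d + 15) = (d - 6)/(d^2 - 6*d + 5)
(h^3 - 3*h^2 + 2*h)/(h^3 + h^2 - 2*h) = (h - 2)/(h + 2)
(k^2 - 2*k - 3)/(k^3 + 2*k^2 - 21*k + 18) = (k + 1)/(k^2 + 5*k - 6)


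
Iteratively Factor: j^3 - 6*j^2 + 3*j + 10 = (j - 2)*(j^2 - 4*j - 5) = (j - 5)*(j - 2)*(j + 1)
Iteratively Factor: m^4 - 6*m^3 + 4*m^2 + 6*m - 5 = (m - 1)*(m^3 - 5*m^2 - m + 5) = (m - 1)*(m + 1)*(m^2 - 6*m + 5) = (m - 5)*(m - 1)*(m + 1)*(m - 1)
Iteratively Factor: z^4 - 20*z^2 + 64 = (z + 4)*(z^3 - 4*z^2 - 4*z + 16) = (z - 2)*(z + 4)*(z^2 - 2*z - 8) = (z - 2)*(z + 2)*(z + 4)*(z - 4)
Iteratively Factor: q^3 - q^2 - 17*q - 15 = (q + 3)*(q^2 - 4*q - 5) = (q + 1)*(q + 3)*(q - 5)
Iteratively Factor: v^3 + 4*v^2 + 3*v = (v + 1)*(v^2 + 3*v) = (v + 1)*(v + 3)*(v)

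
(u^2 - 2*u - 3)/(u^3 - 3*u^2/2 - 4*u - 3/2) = 2/(2*u + 1)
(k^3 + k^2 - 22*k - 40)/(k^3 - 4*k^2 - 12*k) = (k^2 - k - 20)/(k*(k - 6))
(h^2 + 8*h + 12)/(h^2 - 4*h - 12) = (h + 6)/(h - 6)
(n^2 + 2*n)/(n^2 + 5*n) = (n + 2)/(n + 5)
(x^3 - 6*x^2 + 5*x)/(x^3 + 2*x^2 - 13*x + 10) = x*(x - 5)/(x^2 + 3*x - 10)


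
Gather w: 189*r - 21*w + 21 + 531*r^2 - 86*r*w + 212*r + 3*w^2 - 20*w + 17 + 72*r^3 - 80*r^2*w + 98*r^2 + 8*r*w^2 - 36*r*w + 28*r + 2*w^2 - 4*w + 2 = 72*r^3 + 629*r^2 + 429*r + w^2*(8*r + 5) + w*(-80*r^2 - 122*r - 45) + 40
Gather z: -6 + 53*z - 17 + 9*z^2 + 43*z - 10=9*z^2 + 96*z - 33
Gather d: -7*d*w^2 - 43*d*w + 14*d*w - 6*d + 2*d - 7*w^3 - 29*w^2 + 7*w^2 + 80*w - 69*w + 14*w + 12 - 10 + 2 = d*(-7*w^2 - 29*w - 4) - 7*w^3 - 22*w^2 + 25*w + 4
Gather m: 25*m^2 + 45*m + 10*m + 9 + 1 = 25*m^2 + 55*m + 10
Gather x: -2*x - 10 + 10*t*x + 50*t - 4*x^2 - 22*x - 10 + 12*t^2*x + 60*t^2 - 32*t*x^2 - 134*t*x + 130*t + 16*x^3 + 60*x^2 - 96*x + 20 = 60*t^2 + 180*t + 16*x^3 + x^2*(56 - 32*t) + x*(12*t^2 - 124*t - 120)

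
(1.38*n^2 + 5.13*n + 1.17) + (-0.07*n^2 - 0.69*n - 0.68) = 1.31*n^2 + 4.44*n + 0.49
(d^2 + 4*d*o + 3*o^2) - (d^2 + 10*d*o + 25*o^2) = -6*d*o - 22*o^2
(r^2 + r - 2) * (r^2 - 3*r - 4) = r^4 - 2*r^3 - 9*r^2 + 2*r + 8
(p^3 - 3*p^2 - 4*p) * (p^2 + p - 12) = p^5 - 2*p^4 - 19*p^3 + 32*p^2 + 48*p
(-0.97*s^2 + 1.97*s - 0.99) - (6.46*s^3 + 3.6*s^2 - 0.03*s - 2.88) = -6.46*s^3 - 4.57*s^2 + 2.0*s + 1.89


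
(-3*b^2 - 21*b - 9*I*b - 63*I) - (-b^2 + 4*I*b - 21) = -2*b^2 - 21*b - 13*I*b + 21 - 63*I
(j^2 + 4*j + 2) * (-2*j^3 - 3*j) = -2*j^5 - 8*j^4 - 7*j^3 - 12*j^2 - 6*j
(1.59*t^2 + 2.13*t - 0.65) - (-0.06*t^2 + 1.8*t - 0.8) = 1.65*t^2 + 0.33*t + 0.15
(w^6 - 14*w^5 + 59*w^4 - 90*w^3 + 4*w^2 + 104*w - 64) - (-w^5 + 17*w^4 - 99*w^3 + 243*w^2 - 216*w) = w^6 - 13*w^5 + 42*w^4 + 9*w^3 - 239*w^2 + 320*w - 64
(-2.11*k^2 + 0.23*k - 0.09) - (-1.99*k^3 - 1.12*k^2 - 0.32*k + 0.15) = 1.99*k^3 - 0.99*k^2 + 0.55*k - 0.24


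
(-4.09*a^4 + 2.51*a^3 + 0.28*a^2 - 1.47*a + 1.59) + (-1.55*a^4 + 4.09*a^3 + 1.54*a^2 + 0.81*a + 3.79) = -5.64*a^4 + 6.6*a^3 + 1.82*a^2 - 0.66*a + 5.38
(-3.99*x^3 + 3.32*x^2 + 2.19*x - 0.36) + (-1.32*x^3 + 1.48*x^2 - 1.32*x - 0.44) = -5.31*x^3 + 4.8*x^2 + 0.87*x - 0.8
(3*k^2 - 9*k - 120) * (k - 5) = 3*k^3 - 24*k^2 - 75*k + 600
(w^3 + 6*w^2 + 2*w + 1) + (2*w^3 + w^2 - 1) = 3*w^3 + 7*w^2 + 2*w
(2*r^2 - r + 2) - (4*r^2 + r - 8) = -2*r^2 - 2*r + 10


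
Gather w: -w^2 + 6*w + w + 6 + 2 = -w^2 + 7*w + 8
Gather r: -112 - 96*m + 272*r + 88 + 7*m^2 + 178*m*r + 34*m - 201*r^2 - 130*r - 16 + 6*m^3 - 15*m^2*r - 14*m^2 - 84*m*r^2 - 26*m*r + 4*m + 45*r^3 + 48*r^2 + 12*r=6*m^3 - 7*m^2 - 58*m + 45*r^3 + r^2*(-84*m - 153) + r*(-15*m^2 + 152*m + 154) - 40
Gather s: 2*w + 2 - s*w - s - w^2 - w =s*(-w - 1) - w^2 + w + 2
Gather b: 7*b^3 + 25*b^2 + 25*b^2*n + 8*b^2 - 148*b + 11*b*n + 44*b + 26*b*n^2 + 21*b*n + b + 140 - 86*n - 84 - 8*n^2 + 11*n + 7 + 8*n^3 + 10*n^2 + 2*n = 7*b^3 + b^2*(25*n + 33) + b*(26*n^2 + 32*n - 103) + 8*n^3 + 2*n^2 - 73*n + 63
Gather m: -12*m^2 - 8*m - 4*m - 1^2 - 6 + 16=-12*m^2 - 12*m + 9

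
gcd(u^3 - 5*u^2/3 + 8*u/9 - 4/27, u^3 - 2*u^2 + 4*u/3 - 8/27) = u^2 - 4*u/3 + 4/9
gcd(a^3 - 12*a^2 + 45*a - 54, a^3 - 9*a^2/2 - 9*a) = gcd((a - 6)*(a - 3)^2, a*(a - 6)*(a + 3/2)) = a - 6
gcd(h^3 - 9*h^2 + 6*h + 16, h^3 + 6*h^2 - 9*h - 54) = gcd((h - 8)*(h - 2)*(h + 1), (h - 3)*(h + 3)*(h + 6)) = 1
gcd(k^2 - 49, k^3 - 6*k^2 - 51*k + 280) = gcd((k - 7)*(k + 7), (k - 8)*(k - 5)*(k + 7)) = k + 7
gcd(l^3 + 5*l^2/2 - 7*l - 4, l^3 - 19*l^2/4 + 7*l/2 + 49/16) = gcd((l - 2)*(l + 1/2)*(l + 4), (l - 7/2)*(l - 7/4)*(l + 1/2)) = l + 1/2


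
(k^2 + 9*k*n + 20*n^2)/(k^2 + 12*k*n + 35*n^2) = (k + 4*n)/(k + 7*n)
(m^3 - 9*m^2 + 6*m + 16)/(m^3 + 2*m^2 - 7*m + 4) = (m^3 - 9*m^2 + 6*m + 16)/(m^3 + 2*m^2 - 7*m + 4)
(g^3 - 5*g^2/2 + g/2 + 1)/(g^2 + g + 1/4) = 2*(g^2 - 3*g + 2)/(2*g + 1)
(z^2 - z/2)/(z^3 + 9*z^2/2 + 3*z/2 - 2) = z/(z^2 + 5*z + 4)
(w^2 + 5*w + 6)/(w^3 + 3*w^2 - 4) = (w + 3)/(w^2 + w - 2)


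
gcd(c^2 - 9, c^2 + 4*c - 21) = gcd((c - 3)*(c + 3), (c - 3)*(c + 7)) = c - 3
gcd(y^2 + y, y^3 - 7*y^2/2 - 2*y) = y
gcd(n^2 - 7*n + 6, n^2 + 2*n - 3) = n - 1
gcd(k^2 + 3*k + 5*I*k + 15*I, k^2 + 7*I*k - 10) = k + 5*I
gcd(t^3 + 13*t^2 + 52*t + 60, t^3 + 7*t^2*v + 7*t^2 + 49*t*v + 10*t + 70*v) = t^2 + 7*t + 10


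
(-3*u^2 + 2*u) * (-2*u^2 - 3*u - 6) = 6*u^4 + 5*u^3 + 12*u^2 - 12*u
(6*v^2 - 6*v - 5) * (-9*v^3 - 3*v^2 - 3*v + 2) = -54*v^5 + 36*v^4 + 45*v^3 + 45*v^2 + 3*v - 10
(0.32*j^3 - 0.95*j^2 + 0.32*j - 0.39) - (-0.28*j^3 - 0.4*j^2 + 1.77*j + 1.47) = 0.6*j^3 - 0.55*j^2 - 1.45*j - 1.86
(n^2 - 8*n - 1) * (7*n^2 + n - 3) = 7*n^4 - 55*n^3 - 18*n^2 + 23*n + 3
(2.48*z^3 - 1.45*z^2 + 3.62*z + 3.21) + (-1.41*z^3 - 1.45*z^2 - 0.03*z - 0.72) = 1.07*z^3 - 2.9*z^2 + 3.59*z + 2.49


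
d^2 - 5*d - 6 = (d - 6)*(d + 1)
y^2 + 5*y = y*(y + 5)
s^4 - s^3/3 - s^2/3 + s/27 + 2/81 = (s - 2/3)*(s - 1/3)*(s + 1/3)^2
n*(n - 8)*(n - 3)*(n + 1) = n^4 - 10*n^3 + 13*n^2 + 24*n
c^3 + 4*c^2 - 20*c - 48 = (c - 4)*(c + 2)*(c + 6)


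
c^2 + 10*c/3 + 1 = (c + 1/3)*(c + 3)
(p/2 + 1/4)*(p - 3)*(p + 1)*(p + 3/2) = p^4/2 - 25*p^2/8 - 15*p/4 - 9/8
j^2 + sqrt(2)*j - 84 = (j - 6*sqrt(2))*(j + 7*sqrt(2))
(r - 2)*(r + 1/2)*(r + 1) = r^3 - r^2/2 - 5*r/2 - 1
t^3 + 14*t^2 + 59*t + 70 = (t + 2)*(t + 5)*(t + 7)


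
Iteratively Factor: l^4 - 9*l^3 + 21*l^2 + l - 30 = (l - 2)*(l^3 - 7*l^2 + 7*l + 15) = (l - 3)*(l - 2)*(l^2 - 4*l - 5) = (l - 3)*(l - 2)*(l + 1)*(l - 5)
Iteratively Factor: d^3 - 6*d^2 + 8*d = (d)*(d^2 - 6*d + 8) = d*(d - 2)*(d - 4)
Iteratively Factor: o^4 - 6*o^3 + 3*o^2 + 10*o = (o - 2)*(o^3 - 4*o^2 - 5*o) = o*(o - 2)*(o^2 - 4*o - 5) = o*(o - 2)*(o + 1)*(o - 5)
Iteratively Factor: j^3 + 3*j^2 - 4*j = (j)*(j^2 + 3*j - 4) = j*(j + 4)*(j - 1)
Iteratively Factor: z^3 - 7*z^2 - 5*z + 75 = (z - 5)*(z^2 - 2*z - 15) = (z - 5)^2*(z + 3)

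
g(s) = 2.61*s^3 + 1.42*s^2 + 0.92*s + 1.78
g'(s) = 7.83*s^2 + 2.84*s + 0.92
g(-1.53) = -5.65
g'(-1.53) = 14.90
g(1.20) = 9.44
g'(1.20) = 15.60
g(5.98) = 616.20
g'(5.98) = 297.91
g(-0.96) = -0.10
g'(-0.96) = 5.41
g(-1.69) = -8.32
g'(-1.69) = 18.48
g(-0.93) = 0.05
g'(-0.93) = 5.05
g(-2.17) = -20.20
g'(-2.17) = 31.63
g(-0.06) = 1.73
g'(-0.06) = 0.78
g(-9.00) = -1794.17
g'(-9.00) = 609.59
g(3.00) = 87.79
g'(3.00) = 79.91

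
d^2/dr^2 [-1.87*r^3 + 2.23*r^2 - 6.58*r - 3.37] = 4.46 - 11.22*r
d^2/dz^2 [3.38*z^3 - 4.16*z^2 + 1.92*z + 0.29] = 20.28*z - 8.32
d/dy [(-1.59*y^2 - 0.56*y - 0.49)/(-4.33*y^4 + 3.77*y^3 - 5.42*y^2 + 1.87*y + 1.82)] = (-13.7694*y^5 - 1.2801*y^4 - 4.2644*y^3 - 0.466600000000001*y^2 - 11.0992*y - 0.1029)/(18.7489*y^8 - 32.6482*y^7 + 61.1501*y^6 - 57.061*y^5 + 27.715*y^4 - 6.548*y^3 - 16.2319*y^2 + 6.8068*y + 3.3124)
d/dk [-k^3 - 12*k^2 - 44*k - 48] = -3*k^2 - 24*k - 44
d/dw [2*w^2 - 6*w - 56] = 4*w - 6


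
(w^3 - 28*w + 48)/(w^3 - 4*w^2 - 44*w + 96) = (w - 4)/(w - 8)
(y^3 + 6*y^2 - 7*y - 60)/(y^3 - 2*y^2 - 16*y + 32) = (y^2 + 2*y - 15)/(y^2 - 6*y + 8)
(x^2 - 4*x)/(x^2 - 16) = x/(x + 4)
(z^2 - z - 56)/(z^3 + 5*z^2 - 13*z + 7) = (z - 8)/(z^2 - 2*z + 1)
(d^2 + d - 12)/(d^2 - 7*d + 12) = (d + 4)/(d - 4)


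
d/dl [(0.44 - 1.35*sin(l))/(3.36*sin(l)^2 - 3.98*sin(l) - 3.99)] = (4.536*sin(l)^2 - 2.9568*sin(l) + 7.1377)*cos(l)/(11.2896*sin(l)^4 - 26.7456*sin(l)^3 - 10.9724*sin(l)^2 + 31.7604*sin(l) + 15.9201)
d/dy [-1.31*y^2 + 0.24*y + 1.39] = 0.24 - 2.62*y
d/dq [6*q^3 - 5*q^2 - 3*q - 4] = 18*q^2 - 10*q - 3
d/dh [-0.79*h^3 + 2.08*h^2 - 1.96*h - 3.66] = -2.37*h^2 + 4.16*h - 1.96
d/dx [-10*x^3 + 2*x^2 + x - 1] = -30*x^2 + 4*x + 1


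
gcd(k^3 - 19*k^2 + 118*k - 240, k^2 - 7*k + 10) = k - 5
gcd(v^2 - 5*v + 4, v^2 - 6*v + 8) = v - 4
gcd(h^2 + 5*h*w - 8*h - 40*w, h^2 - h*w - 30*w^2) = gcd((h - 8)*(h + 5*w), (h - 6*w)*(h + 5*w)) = h + 5*w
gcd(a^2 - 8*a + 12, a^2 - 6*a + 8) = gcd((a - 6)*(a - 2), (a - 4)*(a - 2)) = a - 2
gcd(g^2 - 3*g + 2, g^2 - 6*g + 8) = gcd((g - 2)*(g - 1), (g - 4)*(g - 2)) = g - 2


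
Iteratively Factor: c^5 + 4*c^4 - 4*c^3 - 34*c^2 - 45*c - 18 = (c - 3)*(c^4 + 7*c^3 + 17*c^2 + 17*c + 6) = (c - 3)*(c + 1)*(c^3 + 6*c^2 + 11*c + 6) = (c - 3)*(c + 1)*(c + 3)*(c^2 + 3*c + 2) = (c - 3)*(c + 1)^2*(c + 3)*(c + 2)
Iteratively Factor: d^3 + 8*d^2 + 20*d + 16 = (d + 2)*(d^2 + 6*d + 8) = (d + 2)^2*(d + 4)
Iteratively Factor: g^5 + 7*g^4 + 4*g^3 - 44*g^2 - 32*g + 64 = (g + 2)*(g^4 + 5*g^3 - 6*g^2 - 32*g + 32) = (g - 1)*(g + 2)*(g^3 + 6*g^2 - 32) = (g - 1)*(g + 2)*(g + 4)*(g^2 + 2*g - 8) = (g - 2)*(g - 1)*(g + 2)*(g + 4)*(g + 4)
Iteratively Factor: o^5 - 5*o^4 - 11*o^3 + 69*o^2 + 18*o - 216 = (o - 3)*(o^4 - 2*o^3 - 17*o^2 + 18*o + 72) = (o - 3)*(o + 2)*(o^3 - 4*o^2 - 9*o + 36) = (o - 4)*(o - 3)*(o + 2)*(o^2 - 9) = (o - 4)*(o - 3)^2*(o + 2)*(o + 3)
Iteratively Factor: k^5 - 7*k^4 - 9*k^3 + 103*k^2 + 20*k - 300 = (k + 2)*(k^4 - 9*k^3 + 9*k^2 + 85*k - 150) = (k + 2)*(k + 3)*(k^3 - 12*k^2 + 45*k - 50) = (k - 2)*(k + 2)*(k + 3)*(k^2 - 10*k + 25) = (k - 5)*(k - 2)*(k + 2)*(k + 3)*(k - 5)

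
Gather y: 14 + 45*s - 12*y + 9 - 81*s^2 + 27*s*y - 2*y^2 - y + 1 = -81*s^2 + 45*s - 2*y^2 + y*(27*s - 13) + 24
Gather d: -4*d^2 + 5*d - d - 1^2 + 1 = -4*d^2 + 4*d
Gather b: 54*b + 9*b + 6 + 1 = 63*b + 7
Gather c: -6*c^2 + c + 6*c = -6*c^2 + 7*c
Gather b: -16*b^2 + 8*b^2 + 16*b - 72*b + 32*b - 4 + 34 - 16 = -8*b^2 - 24*b + 14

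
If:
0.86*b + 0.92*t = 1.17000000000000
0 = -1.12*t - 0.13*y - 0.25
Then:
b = 0.124169435215947*y + 1.59925249169435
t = -0.116071428571429*y - 0.223214285714286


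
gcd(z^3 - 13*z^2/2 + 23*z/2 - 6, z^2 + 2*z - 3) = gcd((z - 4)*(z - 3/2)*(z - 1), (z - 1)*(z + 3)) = z - 1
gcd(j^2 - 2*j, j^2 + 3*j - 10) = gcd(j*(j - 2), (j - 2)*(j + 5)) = j - 2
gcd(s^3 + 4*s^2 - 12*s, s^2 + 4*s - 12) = s^2 + 4*s - 12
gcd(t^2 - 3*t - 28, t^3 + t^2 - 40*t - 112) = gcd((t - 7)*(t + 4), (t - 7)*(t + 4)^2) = t^2 - 3*t - 28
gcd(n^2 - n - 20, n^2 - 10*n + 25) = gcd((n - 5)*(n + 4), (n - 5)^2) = n - 5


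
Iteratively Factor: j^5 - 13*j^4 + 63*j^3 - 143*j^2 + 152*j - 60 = (j - 3)*(j^4 - 10*j^3 + 33*j^2 - 44*j + 20) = (j - 3)*(j - 2)*(j^3 - 8*j^2 + 17*j - 10) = (j - 5)*(j - 3)*(j - 2)*(j^2 - 3*j + 2) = (j - 5)*(j - 3)*(j - 2)*(j - 1)*(j - 2)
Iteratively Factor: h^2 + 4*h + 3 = (h + 1)*(h + 3)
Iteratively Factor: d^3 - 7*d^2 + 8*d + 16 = (d - 4)*(d^2 - 3*d - 4) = (d - 4)*(d + 1)*(d - 4)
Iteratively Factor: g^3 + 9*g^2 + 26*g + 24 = (g + 2)*(g^2 + 7*g + 12) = (g + 2)*(g + 3)*(g + 4)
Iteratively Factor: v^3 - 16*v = (v - 4)*(v^2 + 4*v) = (v - 4)*(v + 4)*(v)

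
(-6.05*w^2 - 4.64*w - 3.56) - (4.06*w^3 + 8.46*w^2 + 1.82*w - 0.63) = -4.06*w^3 - 14.51*w^2 - 6.46*w - 2.93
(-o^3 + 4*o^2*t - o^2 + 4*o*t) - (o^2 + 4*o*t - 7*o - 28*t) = -o^3 + 4*o^2*t - 2*o^2 + 7*o + 28*t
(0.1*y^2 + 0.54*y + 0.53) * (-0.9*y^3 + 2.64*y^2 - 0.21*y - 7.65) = -0.09*y^5 - 0.222*y^4 + 0.9276*y^3 + 0.5208*y^2 - 4.2423*y - 4.0545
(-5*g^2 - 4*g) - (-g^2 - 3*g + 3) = -4*g^2 - g - 3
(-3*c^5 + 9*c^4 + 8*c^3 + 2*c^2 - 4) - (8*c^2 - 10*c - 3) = -3*c^5 + 9*c^4 + 8*c^3 - 6*c^2 + 10*c - 1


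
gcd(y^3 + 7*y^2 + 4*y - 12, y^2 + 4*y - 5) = y - 1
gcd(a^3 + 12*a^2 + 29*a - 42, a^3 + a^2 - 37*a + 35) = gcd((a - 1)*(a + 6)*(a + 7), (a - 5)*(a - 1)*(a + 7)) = a^2 + 6*a - 7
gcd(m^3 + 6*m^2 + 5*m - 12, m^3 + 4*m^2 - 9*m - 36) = m^2 + 7*m + 12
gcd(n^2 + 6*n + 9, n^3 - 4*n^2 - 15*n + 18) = n + 3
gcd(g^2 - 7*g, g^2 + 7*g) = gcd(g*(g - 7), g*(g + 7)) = g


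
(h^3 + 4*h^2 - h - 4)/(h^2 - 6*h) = (h^3 + 4*h^2 - h - 4)/(h*(h - 6))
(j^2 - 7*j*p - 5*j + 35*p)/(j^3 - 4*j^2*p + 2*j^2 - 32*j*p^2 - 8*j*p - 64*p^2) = (-j^2 + 7*j*p + 5*j - 35*p)/(-j^3 + 4*j^2*p - 2*j^2 + 32*j*p^2 + 8*j*p + 64*p^2)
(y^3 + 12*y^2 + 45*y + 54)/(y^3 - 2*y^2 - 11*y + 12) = (y^2 + 9*y + 18)/(y^2 - 5*y + 4)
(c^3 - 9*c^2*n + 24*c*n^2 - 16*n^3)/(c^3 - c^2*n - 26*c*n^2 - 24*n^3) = (-c^3 + 9*c^2*n - 24*c*n^2 + 16*n^3)/(-c^3 + c^2*n + 26*c*n^2 + 24*n^3)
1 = 1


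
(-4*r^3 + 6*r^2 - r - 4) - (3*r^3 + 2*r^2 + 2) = -7*r^3 + 4*r^2 - r - 6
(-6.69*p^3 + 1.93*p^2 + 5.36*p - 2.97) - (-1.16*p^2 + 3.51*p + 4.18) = -6.69*p^3 + 3.09*p^2 + 1.85*p - 7.15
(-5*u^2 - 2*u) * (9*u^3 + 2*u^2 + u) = -45*u^5 - 28*u^4 - 9*u^3 - 2*u^2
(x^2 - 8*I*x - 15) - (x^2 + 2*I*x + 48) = -10*I*x - 63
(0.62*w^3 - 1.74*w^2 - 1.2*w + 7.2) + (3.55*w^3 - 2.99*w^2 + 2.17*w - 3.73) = 4.17*w^3 - 4.73*w^2 + 0.97*w + 3.47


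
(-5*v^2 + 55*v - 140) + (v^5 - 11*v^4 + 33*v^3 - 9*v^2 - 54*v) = v^5 - 11*v^4 + 33*v^3 - 14*v^2 + v - 140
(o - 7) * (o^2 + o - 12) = o^3 - 6*o^2 - 19*o + 84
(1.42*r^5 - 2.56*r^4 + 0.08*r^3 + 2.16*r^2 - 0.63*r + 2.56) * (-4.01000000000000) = -5.6942*r^5 + 10.2656*r^4 - 0.3208*r^3 - 8.6616*r^2 + 2.5263*r - 10.2656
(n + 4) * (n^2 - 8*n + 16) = n^3 - 4*n^2 - 16*n + 64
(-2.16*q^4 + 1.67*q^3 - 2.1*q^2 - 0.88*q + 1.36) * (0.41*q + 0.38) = -0.8856*q^5 - 0.1361*q^4 - 0.2264*q^3 - 1.1588*q^2 + 0.2232*q + 0.5168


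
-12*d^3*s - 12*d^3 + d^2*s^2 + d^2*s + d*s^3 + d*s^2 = (-3*d + s)*(4*d + s)*(d*s + d)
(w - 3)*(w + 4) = w^2 + w - 12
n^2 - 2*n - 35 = (n - 7)*(n + 5)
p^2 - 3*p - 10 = (p - 5)*(p + 2)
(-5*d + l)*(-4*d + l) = 20*d^2 - 9*d*l + l^2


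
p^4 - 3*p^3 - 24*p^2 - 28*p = p*(p - 7)*(p + 2)^2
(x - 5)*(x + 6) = x^2 + x - 30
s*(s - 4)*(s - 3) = s^3 - 7*s^2 + 12*s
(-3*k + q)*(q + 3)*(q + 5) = -3*k*q^2 - 24*k*q - 45*k + q^3 + 8*q^2 + 15*q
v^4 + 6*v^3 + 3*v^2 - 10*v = v*(v - 1)*(v + 2)*(v + 5)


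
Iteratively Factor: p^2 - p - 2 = (p - 2)*(p + 1)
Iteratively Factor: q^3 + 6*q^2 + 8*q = (q + 2)*(q^2 + 4*q) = (q + 2)*(q + 4)*(q)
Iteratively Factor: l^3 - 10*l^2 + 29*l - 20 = (l - 5)*(l^2 - 5*l + 4) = (l - 5)*(l - 4)*(l - 1)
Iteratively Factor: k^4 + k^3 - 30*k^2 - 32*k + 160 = (k - 5)*(k^3 + 6*k^2 - 32) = (k - 5)*(k + 4)*(k^2 + 2*k - 8) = (k - 5)*(k - 2)*(k + 4)*(k + 4)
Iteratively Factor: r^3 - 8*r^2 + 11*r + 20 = (r - 5)*(r^2 - 3*r - 4) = (r - 5)*(r + 1)*(r - 4)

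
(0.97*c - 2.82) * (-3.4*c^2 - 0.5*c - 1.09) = -3.298*c^3 + 9.103*c^2 + 0.3527*c + 3.0738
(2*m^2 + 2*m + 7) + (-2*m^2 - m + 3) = m + 10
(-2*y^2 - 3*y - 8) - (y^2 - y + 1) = -3*y^2 - 2*y - 9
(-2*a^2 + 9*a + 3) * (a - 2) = -2*a^3 + 13*a^2 - 15*a - 6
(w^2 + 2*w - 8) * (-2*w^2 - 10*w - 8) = -2*w^4 - 14*w^3 - 12*w^2 + 64*w + 64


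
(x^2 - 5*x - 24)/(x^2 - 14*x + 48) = (x + 3)/(x - 6)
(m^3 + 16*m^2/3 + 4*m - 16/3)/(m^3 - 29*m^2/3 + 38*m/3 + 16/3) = (3*m^3 + 16*m^2 + 12*m - 16)/(3*m^3 - 29*m^2 + 38*m + 16)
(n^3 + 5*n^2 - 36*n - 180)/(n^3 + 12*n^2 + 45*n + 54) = (n^2 - n - 30)/(n^2 + 6*n + 9)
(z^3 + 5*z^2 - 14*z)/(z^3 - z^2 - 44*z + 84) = z/(z - 6)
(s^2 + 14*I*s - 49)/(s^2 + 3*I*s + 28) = (s + 7*I)/(s - 4*I)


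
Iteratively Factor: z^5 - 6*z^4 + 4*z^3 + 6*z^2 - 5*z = (z - 5)*(z^4 - z^3 - z^2 + z) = (z - 5)*(z - 1)*(z^3 - z) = (z - 5)*(z - 1)*(z + 1)*(z^2 - z) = z*(z - 5)*(z - 1)*(z + 1)*(z - 1)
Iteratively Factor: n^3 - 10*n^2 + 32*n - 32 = (n - 4)*(n^2 - 6*n + 8) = (n - 4)*(n - 2)*(n - 4)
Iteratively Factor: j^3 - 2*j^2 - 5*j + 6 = (j - 1)*(j^2 - j - 6) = (j - 1)*(j + 2)*(j - 3)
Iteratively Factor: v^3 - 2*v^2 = (v)*(v^2 - 2*v) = v^2*(v - 2)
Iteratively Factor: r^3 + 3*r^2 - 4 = (r + 2)*(r^2 + r - 2) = (r + 2)^2*(r - 1)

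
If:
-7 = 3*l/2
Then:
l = -14/3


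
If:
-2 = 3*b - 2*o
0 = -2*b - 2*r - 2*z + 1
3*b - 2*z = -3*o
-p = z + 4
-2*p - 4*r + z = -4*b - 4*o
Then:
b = -82/161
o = 38/161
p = -578/161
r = 457/322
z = -66/161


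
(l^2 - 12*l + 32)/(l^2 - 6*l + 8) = (l - 8)/(l - 2)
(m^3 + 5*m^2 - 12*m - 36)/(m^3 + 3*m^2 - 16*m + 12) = (m^2 - m - 6)/(m^2 - 3*m + 2)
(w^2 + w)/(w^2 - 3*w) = (w + 1)/(w - 3)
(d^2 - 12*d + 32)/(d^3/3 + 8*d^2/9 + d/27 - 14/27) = 27*(d^2 - 12*d + 32)/(9*d^3 + 24*d^2 + d - 14)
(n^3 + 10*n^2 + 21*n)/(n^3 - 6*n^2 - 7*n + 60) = n*(n + 7)/(n^2 - 9*n + 20)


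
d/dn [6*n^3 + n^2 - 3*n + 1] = 18*n^2 + 2*n - 3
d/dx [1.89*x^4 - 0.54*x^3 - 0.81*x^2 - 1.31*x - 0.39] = 7.56*x^3 - 1.62*x^2 - 1.62*x - 1.31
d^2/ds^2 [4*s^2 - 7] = 8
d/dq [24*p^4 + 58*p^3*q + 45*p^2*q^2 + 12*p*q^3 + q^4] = 58*p^3 + 90*p^2*q + 36*p*q^2 + 4*q^3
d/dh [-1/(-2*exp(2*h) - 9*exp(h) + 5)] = (-4*exp(h) - 9)*exp(h)/(2*exp(2*h) + 9*exp(h) - 5)^2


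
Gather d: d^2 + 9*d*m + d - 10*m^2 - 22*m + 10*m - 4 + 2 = d^2 + d*(9*m + 1) - 10*m^2 - 12*m - 2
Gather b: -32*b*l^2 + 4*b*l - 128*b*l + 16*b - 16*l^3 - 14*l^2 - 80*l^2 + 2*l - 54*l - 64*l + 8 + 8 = b*(-32*l^2 - 124*l + 16) - 16*l^3 - 94*l^2 - 116*l + 16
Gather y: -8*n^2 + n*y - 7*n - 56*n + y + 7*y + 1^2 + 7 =-8*n^2 - 63*n + y*(n + 8) + 8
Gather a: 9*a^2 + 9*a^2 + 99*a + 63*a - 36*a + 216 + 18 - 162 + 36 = 18*a^2 + 126*a + 108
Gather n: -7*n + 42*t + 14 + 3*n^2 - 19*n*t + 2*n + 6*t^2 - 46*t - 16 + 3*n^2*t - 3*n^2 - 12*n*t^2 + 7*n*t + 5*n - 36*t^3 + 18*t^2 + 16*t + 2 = 3*n^2*t + n*(-12*t^2 - 12*t) - 36*t^3 + 24*t^2 + 12*t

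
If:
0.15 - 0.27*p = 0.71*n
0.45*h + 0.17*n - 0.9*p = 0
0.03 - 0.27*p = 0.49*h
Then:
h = 0.03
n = 0.19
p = 0.05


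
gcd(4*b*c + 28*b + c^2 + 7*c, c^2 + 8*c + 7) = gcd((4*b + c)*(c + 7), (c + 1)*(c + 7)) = c + 7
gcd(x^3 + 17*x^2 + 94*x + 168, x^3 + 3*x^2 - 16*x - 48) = x + 4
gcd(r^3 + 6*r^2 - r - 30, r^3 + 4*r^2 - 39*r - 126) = r + 3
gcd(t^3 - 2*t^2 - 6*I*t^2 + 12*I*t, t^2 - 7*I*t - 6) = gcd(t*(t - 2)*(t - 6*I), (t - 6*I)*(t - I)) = t - 6*I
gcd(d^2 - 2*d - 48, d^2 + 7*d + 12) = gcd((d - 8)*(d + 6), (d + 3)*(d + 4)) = 1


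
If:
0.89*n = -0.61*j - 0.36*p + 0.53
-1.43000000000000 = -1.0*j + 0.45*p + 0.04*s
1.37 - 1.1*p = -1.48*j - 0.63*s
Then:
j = 0.754608294930876*s + 5.04493087557604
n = -1.15954797286802*s - 6.11163206130586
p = 1.58801843317972*s + 8.0331797235023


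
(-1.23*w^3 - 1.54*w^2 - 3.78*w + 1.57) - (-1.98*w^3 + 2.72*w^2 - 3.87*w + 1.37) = 0.75*w^3 - 4.26*w^2 + 0.0900000000000003*w + 0.2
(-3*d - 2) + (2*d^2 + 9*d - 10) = 2*d^2 + 6*d - 12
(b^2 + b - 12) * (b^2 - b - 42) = b^4 - 55*b^2 - 30*b + 504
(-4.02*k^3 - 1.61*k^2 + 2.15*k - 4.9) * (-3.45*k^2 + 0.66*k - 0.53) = 13.869*k^5 + 2.9013*k^4 - 6.3495*k^3 + 19.1773*k^2 - 4.3735*k + 2.597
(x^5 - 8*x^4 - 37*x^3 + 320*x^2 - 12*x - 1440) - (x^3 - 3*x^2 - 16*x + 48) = x^5 - 8*x^4 - 38*x^3 + 323*x^2 + 4*x - 1488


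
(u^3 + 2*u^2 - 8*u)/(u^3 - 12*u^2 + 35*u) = (u^2 + 2*u - 8)/(u^2 - 12*u + 35)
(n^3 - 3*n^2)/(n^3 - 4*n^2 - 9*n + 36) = n^2/(n^2 - n - 12)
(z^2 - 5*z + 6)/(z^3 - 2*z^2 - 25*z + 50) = (z - 3)/(z^2 - 25)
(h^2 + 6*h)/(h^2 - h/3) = 3*(h + 6)/(3*h - 1)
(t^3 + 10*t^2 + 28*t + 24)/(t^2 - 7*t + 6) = (t^3 + 10*t^2 + 28*t + 24)/(t^2 - 7*t + 6)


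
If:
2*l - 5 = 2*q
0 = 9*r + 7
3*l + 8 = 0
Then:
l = -8/3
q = -31/6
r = -7/9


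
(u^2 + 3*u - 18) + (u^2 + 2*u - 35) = 2*u^2 + 5*u - 53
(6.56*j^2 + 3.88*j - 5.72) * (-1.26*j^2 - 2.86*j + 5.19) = -8.2656*j^4 - 23.6504*j^3 + 30.1568*j^2 + 36.4964*j - 29.6868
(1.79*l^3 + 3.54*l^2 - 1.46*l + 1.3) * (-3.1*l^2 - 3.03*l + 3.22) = -5.549*l^5 - 16.3977*l^4 - 0.436399999999998*l^3 + 11.7926*l^2 - 8.6402*l + 4.186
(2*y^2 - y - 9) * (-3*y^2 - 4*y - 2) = -6*y^4 - 5*y^3 + 27*y^2 + 38*y + 18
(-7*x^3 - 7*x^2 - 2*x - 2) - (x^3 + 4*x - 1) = -8*x^3 - 7*x^2 - 6*x - 1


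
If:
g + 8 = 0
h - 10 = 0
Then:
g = -8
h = 10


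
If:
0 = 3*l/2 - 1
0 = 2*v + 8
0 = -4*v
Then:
No Solution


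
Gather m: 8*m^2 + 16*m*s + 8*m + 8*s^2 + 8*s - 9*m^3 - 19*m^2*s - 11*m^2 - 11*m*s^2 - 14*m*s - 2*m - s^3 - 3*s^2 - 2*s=-9*m^3 + m^2*(-19*s - 3) + m*(-11*s^2 + 2*s + 6) - s^3 + 5*s^2 + 6*s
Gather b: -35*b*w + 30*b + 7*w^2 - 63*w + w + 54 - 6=b*(30 - 35*w) + 7*w^2 - 62*w + 48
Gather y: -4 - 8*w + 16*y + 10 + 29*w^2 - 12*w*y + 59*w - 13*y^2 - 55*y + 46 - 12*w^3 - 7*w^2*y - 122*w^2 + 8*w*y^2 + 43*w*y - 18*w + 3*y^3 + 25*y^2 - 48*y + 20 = -12*w^3 - 93*w^2 + 33*w + 3*y^3 + y^2*(8*w + 12) + y*(-7*w^2 + 31*w - 87) + 72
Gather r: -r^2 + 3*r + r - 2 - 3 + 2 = -r^2 + 4*r - 3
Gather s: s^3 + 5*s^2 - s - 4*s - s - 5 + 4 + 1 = s^3 + 5*s^2 - 6*s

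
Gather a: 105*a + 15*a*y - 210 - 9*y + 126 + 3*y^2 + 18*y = a*(15*y + 105) + 3*y^2 + 9*y - 84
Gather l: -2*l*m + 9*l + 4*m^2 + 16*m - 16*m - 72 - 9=l*(9 - 2*m) + 4*m^2 - 81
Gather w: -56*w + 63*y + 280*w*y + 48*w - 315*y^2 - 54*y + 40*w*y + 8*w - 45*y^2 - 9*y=320*w*y - 360*y^2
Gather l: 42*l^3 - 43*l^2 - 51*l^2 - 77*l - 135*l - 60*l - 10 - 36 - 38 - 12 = 42*l^3 - 94*l^2 - 272*l - 96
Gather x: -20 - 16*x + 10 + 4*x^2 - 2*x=4*x^2 - 18*x - 10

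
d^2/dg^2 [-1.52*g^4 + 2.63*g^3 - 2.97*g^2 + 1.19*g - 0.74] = -18.24*g^2 + 15.78*g - 5.94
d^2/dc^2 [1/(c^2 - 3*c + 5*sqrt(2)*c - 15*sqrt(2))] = 2*(-c^2 - 5*sqrt(2)*c + 3*c + (2*c - 3 + 5*sqrt(2))^2 + 15*sqrt(2))/(c^2 - 3*c + 5*sqrt(2)*c - 15*sqrt(2))^3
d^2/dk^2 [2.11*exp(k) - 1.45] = 2.11*exp(k)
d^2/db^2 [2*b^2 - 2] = 4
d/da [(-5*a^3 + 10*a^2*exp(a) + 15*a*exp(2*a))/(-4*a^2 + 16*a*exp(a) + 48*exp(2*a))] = 5*(2*a^4*exp(a) + a^4 + 18*a^3*exp(2*a) - 8*a^3*exp(a) - 12*a^2*exp(3*a) - 25*a^2*exp(2*a) + 48*a*exp(3*a) + 36*exp(4*a))/(4*(a^4 - 8*a^3*exp(a) - 8*a^2*exp(2*a) + 96*a*exp(3*a) + 144*exp(4*a)))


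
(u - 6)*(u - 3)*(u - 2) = u^3 - 11*u^2 + 36*u - 36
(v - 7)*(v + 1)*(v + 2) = v^3 - 4*v^2 - 19*v - 14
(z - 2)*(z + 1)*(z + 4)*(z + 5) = z^4 + 8*z^3 + 9*z^2 - 38*z - 40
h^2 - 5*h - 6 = (h - 6)*(h + 1)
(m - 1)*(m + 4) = m^2 + 3*m - 4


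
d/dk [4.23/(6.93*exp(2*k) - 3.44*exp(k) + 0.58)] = (14.5512 - 58.6278*exp(k))*exp(k)/(6.93*exp(2*k) - 3.44*exp(k) + 0.58)^2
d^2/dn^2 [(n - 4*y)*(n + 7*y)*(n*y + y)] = 2*y*(3*n + 3*y + 1)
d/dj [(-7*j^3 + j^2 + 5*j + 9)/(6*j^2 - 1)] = (-42*j^4 - 9*j^2 - 110*j - 5)/(36*j^4 - 12*j^2 + 1)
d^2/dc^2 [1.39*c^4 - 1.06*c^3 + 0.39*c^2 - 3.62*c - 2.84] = 16.68*c^2 - 6.36*c + 0.78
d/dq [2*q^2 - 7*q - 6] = 4*q - 7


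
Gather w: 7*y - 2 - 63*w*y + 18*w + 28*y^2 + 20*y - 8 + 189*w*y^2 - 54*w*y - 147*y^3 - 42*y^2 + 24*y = w*(189*y^2 - 117*y + 18) - 147*y^3 - 14*y^2 + 51*y - 10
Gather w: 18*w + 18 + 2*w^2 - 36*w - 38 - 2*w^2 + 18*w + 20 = 0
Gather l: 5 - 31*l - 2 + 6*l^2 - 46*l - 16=6*l^2 - 77*l - 13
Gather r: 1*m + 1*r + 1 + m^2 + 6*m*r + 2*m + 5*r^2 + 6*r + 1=m^2 + 3*m + 5*r^2 + r*(6*m + 7) + 2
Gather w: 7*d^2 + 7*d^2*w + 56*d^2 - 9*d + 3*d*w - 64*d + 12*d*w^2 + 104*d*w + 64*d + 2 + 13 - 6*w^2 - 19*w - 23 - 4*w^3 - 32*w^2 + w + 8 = 63*d^2 - 9*d - 4*w^3 + w^2*(12*d - 38) + w*(7*d^2 + 107*d - 18)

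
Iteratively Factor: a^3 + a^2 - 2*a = (a)*(a^2 + a - 2) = a*(a - 1)*(a + 2)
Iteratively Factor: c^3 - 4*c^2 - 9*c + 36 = (c + 3)*(c^2 - 7*c + 12) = (c - 3)*(c + 3)*(c - 4)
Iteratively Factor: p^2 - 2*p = (p)*(p - 2)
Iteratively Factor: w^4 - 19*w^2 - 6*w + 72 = (w + 3)*(w^3 - 3*w^2 - 10*w + 24) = (w - 4)*(w + 3)*(w^2 + w - 6) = (w - 4)*(w - 2)*(w + 3)*(w + 3)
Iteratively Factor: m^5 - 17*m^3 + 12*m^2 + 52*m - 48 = (m - 1)*(m^4 + m^3 - 16*m^2 - 4*m + 48) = (m - 1)*(m + 2)*(m^3 - m^2 - 14*m + 24) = (m - 2)*(m - 1)*(m + 2)*(m^2 + m - 12) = (m - 3)*(m - 2)*(m - 1)*(m + 2)*(m + 4)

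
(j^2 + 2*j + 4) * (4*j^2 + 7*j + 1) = 4*j^4 + 15*j^3 + 31*j^2 + 30*j + 4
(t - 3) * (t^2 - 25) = t^3 - 3*t^2 - 25*t + 75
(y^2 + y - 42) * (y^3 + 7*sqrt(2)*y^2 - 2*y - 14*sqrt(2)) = y^5 + y^4 + 7*sqrt(2)*y^4 - 44*y^3 + 7*sqrt(2)*y^3 - 308*sqrt(2)*y^2 - 2*y^2 - 14*sqrt(2)*y + 84*y + 588*sqrt(2)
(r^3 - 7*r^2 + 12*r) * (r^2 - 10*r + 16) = r^5 - 17*r^4 + 98*r^3 - 232*r^2 + 192*r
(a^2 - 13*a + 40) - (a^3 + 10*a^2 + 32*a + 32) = -a^3 - 9*a^2 - 45*a + 8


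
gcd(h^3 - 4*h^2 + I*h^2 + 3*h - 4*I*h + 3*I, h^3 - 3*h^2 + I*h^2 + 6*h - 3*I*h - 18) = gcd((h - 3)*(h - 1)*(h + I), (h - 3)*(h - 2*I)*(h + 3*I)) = h - 3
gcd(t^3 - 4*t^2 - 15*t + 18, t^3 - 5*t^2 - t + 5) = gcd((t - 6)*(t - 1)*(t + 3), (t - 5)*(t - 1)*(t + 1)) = t - 1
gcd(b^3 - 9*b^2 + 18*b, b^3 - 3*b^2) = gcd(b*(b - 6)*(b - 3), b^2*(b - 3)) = b^2 - 3*b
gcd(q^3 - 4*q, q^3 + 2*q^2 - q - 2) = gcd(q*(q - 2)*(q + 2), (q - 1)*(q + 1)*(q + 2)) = q + 2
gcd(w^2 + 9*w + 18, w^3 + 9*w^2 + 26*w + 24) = w + 3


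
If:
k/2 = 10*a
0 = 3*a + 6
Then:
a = -2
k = -40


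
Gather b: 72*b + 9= 72*b + 9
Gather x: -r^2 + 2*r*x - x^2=-r^2 + 2*r*x - x^2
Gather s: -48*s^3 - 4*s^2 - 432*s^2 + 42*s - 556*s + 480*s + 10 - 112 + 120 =-48*s^3 - 436*s^2 - 34*s + 18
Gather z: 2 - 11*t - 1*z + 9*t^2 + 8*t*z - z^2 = 9*t^2 - 11*t - z^2 + z*(8*t - 1) + 2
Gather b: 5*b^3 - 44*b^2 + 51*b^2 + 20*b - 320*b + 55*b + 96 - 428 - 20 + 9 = 5*b^3 + 7*b^2 - 245*b - 343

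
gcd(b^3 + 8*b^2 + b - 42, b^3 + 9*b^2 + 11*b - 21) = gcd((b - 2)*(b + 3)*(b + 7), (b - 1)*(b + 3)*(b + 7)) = b^2 + 10*b + 21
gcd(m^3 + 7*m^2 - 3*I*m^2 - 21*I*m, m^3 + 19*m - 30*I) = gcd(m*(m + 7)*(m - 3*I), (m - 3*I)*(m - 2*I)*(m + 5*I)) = m - 3*I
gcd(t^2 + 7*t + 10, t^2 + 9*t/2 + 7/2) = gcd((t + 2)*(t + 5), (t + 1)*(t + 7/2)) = 1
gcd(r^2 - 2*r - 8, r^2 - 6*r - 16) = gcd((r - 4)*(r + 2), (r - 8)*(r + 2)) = r + 2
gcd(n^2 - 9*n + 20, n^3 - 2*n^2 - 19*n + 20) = n - 5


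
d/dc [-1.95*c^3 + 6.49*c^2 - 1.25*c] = -5.85*c^2 + 12.98*c - 1.25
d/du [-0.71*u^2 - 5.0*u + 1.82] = -1.42*u - 5.0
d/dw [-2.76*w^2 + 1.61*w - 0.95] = 1.61 - 5.52*w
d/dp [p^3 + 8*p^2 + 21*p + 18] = 3*p^2 + 16*p + 21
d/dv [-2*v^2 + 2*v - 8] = 2 - 4*v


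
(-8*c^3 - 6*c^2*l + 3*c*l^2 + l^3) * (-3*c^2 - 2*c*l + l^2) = 24*c^5 + 34*c^4*l - 5*c^3*l^2 - 15*c^2*l^3 + c*l^4 + l^5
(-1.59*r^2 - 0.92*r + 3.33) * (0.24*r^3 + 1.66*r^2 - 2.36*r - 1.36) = -0.3816*r^5 - 2.8602*r^4 + 3.0244*r^3 + 9.8614*r^2 - 6.6076*r - 4.5288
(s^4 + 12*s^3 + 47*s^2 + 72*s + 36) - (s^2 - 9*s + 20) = s^4 + 12*s^3 + 46*s^2 + 81*s + 16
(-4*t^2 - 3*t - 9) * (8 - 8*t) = 32*t^3 - 8*t^2 + 48*t - 72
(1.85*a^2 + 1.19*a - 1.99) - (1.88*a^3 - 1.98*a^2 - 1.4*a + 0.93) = -1.88*a^3 + 3.83*a^2 + 2.59*a - 2.92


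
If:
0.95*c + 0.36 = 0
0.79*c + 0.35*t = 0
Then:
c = -0.38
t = 0.86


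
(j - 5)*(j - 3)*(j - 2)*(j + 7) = j^4 - 3*j^3 - 39*j^2 + 187*j - 210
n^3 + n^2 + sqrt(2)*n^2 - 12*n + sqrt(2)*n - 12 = (n + 1)*(n - 2*sqrt(2))*(n + 3*sqrt(2))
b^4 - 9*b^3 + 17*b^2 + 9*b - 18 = (b - 6)*(b - 3)*(b - 1)*(b + 1)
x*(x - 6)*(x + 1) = x^3 - 5*x^2 - 6*x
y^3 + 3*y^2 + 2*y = y*(y + 1)*(y + 2)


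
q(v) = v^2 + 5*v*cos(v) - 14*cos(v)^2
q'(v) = -5*v*sin(v) + 2*v + 28*sin(v)*cos(v) + 5*cos(v)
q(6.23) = 55.96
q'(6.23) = 17.62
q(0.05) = -13.71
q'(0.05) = 6.48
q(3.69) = -12.32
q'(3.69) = 25.19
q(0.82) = -3.05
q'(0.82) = 16.02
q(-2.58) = 7.55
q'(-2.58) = -3.64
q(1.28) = 2.32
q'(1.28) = 5.55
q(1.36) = 2.66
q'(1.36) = 2.85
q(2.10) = -4.46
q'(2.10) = -19.59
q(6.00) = 51.90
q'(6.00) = 17.67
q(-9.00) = 110.38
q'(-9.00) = -30.59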